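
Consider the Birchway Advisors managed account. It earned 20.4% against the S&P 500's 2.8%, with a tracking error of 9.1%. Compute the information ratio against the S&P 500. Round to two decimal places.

IR = (Rp − Rb) / TE = (20.4% − 2.8%) / 9.1% = 17.60% / 9.1% = 1.9341

1.93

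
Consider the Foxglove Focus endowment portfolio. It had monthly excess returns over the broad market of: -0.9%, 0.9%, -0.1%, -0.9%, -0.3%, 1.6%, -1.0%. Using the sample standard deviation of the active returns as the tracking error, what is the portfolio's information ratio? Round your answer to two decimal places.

r̄ = (-0.9 + 0.9 − 0.1 − 0.9 − 0.3 + 1.6 − 1) / 7 = -0.70 / 7 = -0.1000%
Σ(r − r̄)² = (-0.9 − (-0.1000))² + (0.9 − (-0.1000))² + … = 6.0200
sample σ = √(6.0200 / 6) = √1.0033 = 1.0016%
IR = r̄ / tracking error = -0.1000 / 1.0016 = -0.0998

-0.10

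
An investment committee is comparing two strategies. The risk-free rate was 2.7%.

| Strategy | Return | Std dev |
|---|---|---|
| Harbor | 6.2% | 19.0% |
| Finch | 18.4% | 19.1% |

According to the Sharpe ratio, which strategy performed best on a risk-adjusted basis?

Harbor: Sharpe ratio = (6.2% − 2.7%) / 19.0% = 0.184
Finch: Sharpe ratio = (18.4% − 2.7%) / 19.1% = 0.822
Highest: Finch (0.822).

Finch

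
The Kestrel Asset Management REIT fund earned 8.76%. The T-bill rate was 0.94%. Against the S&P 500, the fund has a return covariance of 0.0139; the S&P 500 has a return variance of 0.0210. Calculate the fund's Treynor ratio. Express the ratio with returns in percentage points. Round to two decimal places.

11.81

β = Cov / Var = 0.0139 / 0.0210 = 0.6619
Treynor = (Rp − Rf) / β = (8.76% − 0.94%) / 0.6619 = 7.82 / 0.6619 = 11.8145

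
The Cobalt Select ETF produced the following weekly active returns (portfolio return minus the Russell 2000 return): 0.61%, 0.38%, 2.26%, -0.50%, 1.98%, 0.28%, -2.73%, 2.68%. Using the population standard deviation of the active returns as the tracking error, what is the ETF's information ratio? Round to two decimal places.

μ = (0.61 + 0.38 + 2.26 − 0.5 + 1.98 + 0.28 − 2.73 + 2.68) / 8 = 4.960 / 8 = 0.6200%
Population σ = √[Σ(r − μ)² / 8] = √[21.4330 / 8] = √2.6791 = 1.6368%
IR = μ / tracking error = 0.6200 / 1.6368 = 0.3788

0.38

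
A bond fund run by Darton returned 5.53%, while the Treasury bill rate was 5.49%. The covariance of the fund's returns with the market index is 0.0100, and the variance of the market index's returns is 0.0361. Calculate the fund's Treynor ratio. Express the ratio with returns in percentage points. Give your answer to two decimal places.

0.14

β = Cov / Var = 0.0100 / 0.0361 = 0.2770
Treynor = (Rp − Rf) / β = (5.53% − 5.49%) / 0.2770 = 0.04 / 0.2770 = 0.1444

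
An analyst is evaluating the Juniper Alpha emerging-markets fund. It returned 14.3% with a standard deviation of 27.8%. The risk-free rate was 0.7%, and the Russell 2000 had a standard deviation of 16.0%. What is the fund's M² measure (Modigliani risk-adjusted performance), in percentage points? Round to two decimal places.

Sharpe = (Rp − Rf) / σp = (14.3% − 0.7%) / 27.8% = 0.4892
M² = Rf + Sharpe × σm = 0.7% + 0.4892 × 16.0% = 8.5272%

8.53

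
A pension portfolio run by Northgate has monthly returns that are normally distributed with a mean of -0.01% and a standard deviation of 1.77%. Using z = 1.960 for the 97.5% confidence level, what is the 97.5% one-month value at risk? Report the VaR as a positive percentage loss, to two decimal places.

3.48

VaR (as % loss) = −(μ − z·σ) = −(-0.01% − 1.960 × 1.77%) = −(-3.4792%) = 3.4792%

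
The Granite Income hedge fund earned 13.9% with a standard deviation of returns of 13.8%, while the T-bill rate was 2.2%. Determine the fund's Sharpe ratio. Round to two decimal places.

0.85

Sharpe = (Rp − Rf) / σp = (13.9% − 2.2%) / 13.8% = 11.70% / 13.8% = 0.8478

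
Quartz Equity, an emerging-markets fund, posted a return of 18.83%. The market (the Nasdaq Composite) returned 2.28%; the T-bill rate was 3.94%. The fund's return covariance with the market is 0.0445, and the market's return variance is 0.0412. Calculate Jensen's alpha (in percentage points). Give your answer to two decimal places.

16.68

β = Cov / Var = 0.0445 / 0.0412 = 1.0801
E[R] = Rf + β(Rm − Rf) = 3.94% + 1.0801 × (2.28% − 3.94%) = 2.1470%
α = Rp − E[R] = 18.83% − 2.1470% = 16.6830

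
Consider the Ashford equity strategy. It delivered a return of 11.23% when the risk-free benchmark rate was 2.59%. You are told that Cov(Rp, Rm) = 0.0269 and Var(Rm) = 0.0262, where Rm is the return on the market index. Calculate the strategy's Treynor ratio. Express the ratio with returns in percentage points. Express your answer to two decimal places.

8.42

β = Cov / Var = 0.0269 / 0.0262 = 1.0267
Treynor = (Rp − Rf) / β = (11.23% − 2.59%) / 1.0267 = 8.64 / 1.0267 = 8.4153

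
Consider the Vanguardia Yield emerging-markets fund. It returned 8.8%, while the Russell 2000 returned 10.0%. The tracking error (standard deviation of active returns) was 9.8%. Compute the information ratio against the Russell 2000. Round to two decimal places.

-0.12

IR = (Rp − Rb) / TE = (8.8% − 10.0%) / 9.8% = -1.20% / 9.8% = -0.1224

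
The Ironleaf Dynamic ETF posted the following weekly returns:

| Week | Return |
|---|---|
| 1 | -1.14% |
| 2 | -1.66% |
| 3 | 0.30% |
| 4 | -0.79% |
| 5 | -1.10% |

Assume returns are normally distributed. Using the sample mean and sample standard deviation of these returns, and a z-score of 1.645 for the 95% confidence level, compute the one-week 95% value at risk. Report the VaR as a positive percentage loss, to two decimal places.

μ = (-1.14 − 1.66 + 0.3 − 0.79 − 1.1) / 5 = -0.8780%
Σ(r − μ)² = 2.1249; sample σ = √(2.1249/4) = 0.7289%
VaR = −(μ − z·σ) = −(-0.8780 − 1.645 × 0.7289) = −(-2.0770) = 2.0770%

2.08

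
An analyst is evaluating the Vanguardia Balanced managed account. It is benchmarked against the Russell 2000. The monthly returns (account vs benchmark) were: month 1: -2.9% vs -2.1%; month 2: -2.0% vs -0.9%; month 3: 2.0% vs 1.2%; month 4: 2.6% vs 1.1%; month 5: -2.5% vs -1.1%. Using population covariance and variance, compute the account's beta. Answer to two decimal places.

r̄p = -0.5600%,  r̄m = -0.3600%
Cov = Σ(rp − r̄p)(rm − r̄m) / 5 = 2.9784
Var(rm) = Σ(rm − r̄m)² / 5 = 1.6864
β = Cov / Var = 2.9784 / 1.6864 = 1.7661

1.77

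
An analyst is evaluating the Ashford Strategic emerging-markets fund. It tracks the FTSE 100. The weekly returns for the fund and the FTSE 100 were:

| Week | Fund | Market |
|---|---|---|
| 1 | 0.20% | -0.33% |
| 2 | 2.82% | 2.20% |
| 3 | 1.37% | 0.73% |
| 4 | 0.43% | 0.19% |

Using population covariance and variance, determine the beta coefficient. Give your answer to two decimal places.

1.08

r̄p = 1.2050%,  r̄m = 0.6975%
Cov = Σ(rp − r̄p)(rm − r̄m) / 4 = 0.9645
Var(rm) = Σ(rm − r̄m)² / 4 = 0.8930
β = Cov / Var = 0.9645 / 0.8930 = 1.0801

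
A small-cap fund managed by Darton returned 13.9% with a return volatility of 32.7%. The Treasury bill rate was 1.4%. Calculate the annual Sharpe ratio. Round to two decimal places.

0.38

Sharpe = (Rp − Rf) / σp = (13.9% − 1.4%) / 32.7% = 12.50% / 32.7% = 0.3823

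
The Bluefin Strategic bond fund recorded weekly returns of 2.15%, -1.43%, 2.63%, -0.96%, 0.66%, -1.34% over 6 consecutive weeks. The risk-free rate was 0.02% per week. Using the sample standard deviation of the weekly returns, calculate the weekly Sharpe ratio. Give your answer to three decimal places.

0.147

Mean return r̄ = 1.710 / 6 = 0.2850%
Sample std dev = √[16.2498 / 5] = 1.8028%
Sharpe = (r̄ − rf) / σ = (0.2850 − 0.02) / 1.8028 = 0.2650 / 1.8028 = 0.1470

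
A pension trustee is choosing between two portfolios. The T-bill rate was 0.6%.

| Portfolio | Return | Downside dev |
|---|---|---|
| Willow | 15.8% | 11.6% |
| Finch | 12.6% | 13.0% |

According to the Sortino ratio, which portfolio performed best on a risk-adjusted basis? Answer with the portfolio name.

Willow: Sortino ratio = (15.8% − 0.6%) / 11.6% = 1.310
Finch: Sortino ratio = (12.6% − 0.6%) / 13.0% = 0.923
Highest: Willow (1.310).

Willow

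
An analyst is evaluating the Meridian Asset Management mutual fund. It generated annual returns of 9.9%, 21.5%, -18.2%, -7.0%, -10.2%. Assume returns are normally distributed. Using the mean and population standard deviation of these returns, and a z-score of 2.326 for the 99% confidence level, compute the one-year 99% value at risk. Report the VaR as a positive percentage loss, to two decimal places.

r̄ = (9.9 + 21.5 − 18.2 − 7 − 10.2) / 5 = -0.8000%
Population std dev = √[1041.3400 / 5] = 14.4315%
VaR = −(r̄ − z·σ) = −(-0.8000 − 2.326 × 14.4315) = −(-34.3677) = 34.3677%

34.37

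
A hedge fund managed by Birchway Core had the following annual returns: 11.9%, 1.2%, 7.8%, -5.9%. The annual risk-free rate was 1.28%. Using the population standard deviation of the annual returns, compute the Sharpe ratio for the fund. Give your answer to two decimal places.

0.37

μ = (11.9 + 1.2 + 7.8 − 5.9) / 4 = 3.7500%
Population std dev = √[182.4500 / 4] = 6.7537%
Sharpe = (μ − rf) / σ = (3.7500 − 1.28) / 6.7537 = 2.4700 / 6.7537 = 0.3657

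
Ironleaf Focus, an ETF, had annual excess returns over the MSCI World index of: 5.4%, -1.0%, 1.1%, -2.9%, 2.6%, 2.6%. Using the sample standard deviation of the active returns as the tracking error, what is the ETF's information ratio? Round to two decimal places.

0.44

Mean return r̄ = 7.80 / 6 = 1.3000%
Sample std dev = √[43.1600 / 5] = 2.9380%
IR = r̄ / tracking error = 1.3000 / 2.9380 = 0.4425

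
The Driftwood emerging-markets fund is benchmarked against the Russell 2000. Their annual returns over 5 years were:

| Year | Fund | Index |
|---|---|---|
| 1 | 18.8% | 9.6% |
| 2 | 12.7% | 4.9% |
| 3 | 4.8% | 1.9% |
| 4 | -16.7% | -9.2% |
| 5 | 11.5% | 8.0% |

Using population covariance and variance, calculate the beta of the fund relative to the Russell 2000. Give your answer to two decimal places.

r̄p = 6.2200%,  r̄m = 3.0400%
Cov = Σ(rp − r̄p)(rm − r̄m) / 5 = 80.5852
Var(rm) = Σ(rm − r̄m)² / 5 = 44.4424
β = Cov / Var = 80.5852 / 44.4424 = 1.8133

1.81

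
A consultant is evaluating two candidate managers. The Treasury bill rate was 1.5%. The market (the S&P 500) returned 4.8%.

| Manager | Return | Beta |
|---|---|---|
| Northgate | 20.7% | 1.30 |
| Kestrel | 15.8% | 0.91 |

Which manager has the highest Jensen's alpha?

Northgate: α = 20.7% − [1.5% + 1.30 × (4.8% − 1.5%)] = 14.910
Kestrel: α = 15.8% − [1.5% + 0.91 × (4.8% − 1.5%)] = 11.297
Highest: Northgate (14.910).

Northgate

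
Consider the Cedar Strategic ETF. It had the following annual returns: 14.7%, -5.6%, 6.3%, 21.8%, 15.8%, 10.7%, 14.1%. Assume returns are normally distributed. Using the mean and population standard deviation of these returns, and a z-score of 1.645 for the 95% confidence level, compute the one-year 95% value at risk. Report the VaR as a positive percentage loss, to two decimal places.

2.23

Mean return r̄ = 77.80 / 7 = 11.1143%
Σ(r − r̄)² = (14.7 − 11.1143)² + (-5.6 − 11.1143)² + (6.3 − 11.1143)² + … = 460.6286
σ = √[460.6286 / 7] = 8.1120%
VaR = −(r̄ − z·σ) = −(11.1143 − 1.645 × 8.1120) = −(-2.2299) = 2.2299%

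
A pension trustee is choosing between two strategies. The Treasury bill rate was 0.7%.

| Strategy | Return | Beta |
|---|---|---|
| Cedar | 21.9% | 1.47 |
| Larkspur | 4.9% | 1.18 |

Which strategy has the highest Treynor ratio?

Cedar: Treynor = (21.9% − 0.7%) / 1.47 = 14.422
Larkspur: Treynor = (4.9% − 0.7%) / 1.18 = 3.559
Highest: Cedar (14.422).

Cedar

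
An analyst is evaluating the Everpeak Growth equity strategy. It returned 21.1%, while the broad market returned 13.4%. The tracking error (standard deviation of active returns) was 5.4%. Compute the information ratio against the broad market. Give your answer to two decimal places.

1.43

IR = (Rp − Rb) / TE = (21.1% − 13.4%) / 5.4% = 7.70% / 5.4% = 1.4259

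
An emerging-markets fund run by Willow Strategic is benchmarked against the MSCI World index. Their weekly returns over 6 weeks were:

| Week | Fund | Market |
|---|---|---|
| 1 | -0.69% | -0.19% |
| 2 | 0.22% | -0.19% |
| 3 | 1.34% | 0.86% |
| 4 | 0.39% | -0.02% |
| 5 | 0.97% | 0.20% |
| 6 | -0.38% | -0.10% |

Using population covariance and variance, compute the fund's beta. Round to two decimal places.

r̄p = 0.3083%,  r̄m = 0.0933%
Cov = Σ(rp − r̄p)(rm − r̄m) / 6 = 0.2155
Var(rm) = Σ(rm − r̄m)² / 6 = 0.1350
β = Cov / Var = 0.2155 / 0.1350 = 1.5963

1.60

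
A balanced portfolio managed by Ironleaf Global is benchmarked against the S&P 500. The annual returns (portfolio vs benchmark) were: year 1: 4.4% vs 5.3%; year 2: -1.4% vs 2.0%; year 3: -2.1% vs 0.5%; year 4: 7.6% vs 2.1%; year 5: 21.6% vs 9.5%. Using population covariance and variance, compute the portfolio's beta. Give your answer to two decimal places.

2.39

r̄p = 6.0200%,  r̄m = 3.8800%
Cov = Σ(rp − r̄p)(rm − r̄m) / 5 = 24.7684
Var(rm) = Σ(rm − r̄m)² / 5 = 10.3456
β = Cov / Var = 24.7684 / 10.3456 = 2.3941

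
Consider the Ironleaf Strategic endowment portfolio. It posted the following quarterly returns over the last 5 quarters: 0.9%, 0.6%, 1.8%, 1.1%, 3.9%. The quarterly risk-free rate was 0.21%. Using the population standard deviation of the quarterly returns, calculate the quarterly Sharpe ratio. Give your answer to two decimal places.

1.22

r̄ = (0.9 + 0.6 + 1.8 + 1.1 + 3.9) / 5 = 1.6600%
Σ(r − r̄)² = (0.9 − 1.6600)² + (0.6 − 1.6600)² + … = 7.0520
population σ = √(7.0520 / 5) = √1.4104 = 1.1876%
Sharpe = (r̄ − rf) / σ = (1.6600 − 0.21) / 1.1876 = 1.4500 / 1.1876 = 1.2209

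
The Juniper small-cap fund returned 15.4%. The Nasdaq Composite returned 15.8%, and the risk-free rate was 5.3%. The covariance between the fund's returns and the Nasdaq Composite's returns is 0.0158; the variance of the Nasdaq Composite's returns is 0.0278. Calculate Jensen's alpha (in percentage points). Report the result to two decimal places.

β = Cov / Var = 0.0158 / 0.0278 = 0.5683
E[R] = Rf + β(Rm − Rf) = 5.3% + 0.5683 × (15.8% − 5.3%) = 11.2672%
α = Rp − E[R] = 15.4% − 11.2672% = 4.1328

4.13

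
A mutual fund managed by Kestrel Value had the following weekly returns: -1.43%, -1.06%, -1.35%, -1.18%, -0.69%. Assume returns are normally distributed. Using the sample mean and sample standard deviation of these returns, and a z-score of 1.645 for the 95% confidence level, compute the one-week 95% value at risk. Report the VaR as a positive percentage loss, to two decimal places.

Mean return r̄ = -5.710 / 5 = -1.1420%
Σ(r − r̄)² = 0.3387; sample σ = √(0.3387/4) = 0.2910%
VaR = −(r̄ − z·σ) = −(-1.1420 − 1.645 × 0.2910) = −(-1.6207) = 1.6207%

1.62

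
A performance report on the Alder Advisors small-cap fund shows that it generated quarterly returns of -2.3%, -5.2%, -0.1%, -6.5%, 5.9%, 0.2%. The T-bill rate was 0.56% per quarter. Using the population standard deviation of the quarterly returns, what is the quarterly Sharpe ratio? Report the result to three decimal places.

Mean return μ = -8.00 / 6 = -1.3333%
Σ(r − μ)² = 98.7733; population σ = √(98.7733/6) = 4.0574%
Sharpe = (μ − rf) / σ = (-1.3333 − 0.56) / 4.0574 = -1.8933 / 4.0574 = -0.4666

-0.467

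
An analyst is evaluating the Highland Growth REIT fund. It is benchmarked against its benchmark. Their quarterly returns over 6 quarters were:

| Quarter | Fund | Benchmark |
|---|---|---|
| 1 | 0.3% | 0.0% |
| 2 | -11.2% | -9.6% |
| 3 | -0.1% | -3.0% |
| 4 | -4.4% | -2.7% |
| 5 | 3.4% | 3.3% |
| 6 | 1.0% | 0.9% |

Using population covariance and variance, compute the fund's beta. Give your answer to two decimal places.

r̄p = -1.8333%,  r̄m = -1.8500%
Cov = Σ(rp − r̄p)(rm − r̄m) / 6 = 18.5783
Var(rm) = Σ(rm − r̄m)² / 6 = 16.6025
β = Cov / Var = 18.5783 / 16.6025 = 1.1190

1.12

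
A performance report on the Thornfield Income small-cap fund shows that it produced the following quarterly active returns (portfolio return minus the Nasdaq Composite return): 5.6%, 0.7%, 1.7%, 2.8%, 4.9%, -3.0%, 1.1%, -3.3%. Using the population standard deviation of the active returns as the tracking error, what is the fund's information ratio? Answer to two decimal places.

0.43

μ = (5.6 + 0.7 + 1.7 + 2.8 + 4.9 − 3 + 1.1 − 3.3) / 8 = 1.3125%
Population std dev = √[73.9088 / 8] = 3.0395%
IR = μ / tracking error = 1.3125 / 3.0395 = 0.4318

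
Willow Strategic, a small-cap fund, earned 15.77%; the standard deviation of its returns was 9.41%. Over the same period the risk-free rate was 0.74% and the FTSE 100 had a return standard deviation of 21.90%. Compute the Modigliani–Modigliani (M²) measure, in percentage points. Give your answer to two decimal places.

Sharpe = (Rp − Rf) / σp = (15.77% − 0.74%) / 9.41% = 1.5972
M² = Rf + Sharpe × σm = 0.74% + 1.5972 × 21.90% = 35.7187%

35.72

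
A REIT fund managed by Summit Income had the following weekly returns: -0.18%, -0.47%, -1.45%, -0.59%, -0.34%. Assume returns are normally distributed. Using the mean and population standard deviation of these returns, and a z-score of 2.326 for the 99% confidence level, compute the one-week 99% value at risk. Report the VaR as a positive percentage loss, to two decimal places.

1.64

r̄ = (-0.18 − 0.47 − 1.45 − 0.59 − 0.34) / 5 = -3.030 / 5 = -0.6060%
Σ(r − r̄)² = (-0.18 − (-0.6060))² + (-0.47 − (-0.6060))² + (-1.45 − (-0.6060))² + … = 0.9833
population σ = √(0.9833 / 5) = √0.1967 = 0.4435%
VaR = −(r̄ − z·σ) = −(-0.6060 − 2.326 × 0.4435) = −(-1.6376) = 1.6376%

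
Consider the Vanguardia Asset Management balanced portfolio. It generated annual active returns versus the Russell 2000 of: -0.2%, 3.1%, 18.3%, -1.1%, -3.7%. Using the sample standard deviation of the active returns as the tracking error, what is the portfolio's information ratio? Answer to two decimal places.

0.38

r̄ = (-0.2 + 3.1 + 18.3 − 1.1 − 3.7) / 5 = 16.40 / 5 = 3.2800%
Σ(r − r̄)² = (-0.2 − 3.2800)² + (3.1 − 3.2800)² + … = 305.6480
σ = √[305.6480 / 4] = 8.7414%
IR = r̄ / tracking error = 3.2800 / 8.7414 = 0.3752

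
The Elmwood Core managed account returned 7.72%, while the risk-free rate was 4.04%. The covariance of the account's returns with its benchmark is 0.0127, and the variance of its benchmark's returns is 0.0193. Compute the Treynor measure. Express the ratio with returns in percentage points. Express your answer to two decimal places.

β = Cov / Var = 0.0127 / 0.0193 = 0.6580
Treynor = (Rp − Rf) / β = (7.72% − 4.04%) / 0.6580 = 3.68 / 0.6580 = 5.5927

5.59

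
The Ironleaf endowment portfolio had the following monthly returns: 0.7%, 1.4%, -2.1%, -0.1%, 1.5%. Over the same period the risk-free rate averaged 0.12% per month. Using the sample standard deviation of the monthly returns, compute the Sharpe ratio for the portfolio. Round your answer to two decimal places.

Mean return r̄ = 1.40 / 5 = 0.2800%
Sample std dev = √[8.7280 / 4] = 1.4772%
Sharpe = (r̄ − rf) / σ = (0.2800 − 0.12) / 1.4772 = 0.1600 / 1.4772 = 0.1083

0.11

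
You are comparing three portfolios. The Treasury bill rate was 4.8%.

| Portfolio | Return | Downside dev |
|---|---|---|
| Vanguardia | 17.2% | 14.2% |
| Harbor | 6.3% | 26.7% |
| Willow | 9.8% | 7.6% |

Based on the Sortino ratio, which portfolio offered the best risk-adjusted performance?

Vanguardia

Vanguardia: Sortino ratio = (17.2% − 4.8%) / 14.2% = 0.873
Harbor: Sortino ratio = (6.3% − 4.8%) / 26.7% = 0.056
Willow: Sortino ratio = (9.8% − 4.8%) / 7.6% = 0.658
Highest: Vanguardia (0.873).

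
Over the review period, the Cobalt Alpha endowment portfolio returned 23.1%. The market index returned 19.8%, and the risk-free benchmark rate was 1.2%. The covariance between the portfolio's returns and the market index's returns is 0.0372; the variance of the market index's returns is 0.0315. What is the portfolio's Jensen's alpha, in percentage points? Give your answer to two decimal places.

β = Cov / Var = 0.0372 / 0.0315 = 1.1810
E[R] = Rf + β(Rm − Rf) = 1.2% + 1.1810 × (19.8% − 1.2%) = 23.1666%
α = Rp − E[R] = 23.1% − 23.1666% = -0.0666

-0.07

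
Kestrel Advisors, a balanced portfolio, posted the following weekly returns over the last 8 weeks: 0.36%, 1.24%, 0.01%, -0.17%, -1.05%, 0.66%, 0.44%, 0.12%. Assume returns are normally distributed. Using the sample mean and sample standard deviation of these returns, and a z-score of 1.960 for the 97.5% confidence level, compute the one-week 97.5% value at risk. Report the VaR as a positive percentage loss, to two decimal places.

μ = (0.36 + 1.24 + 0.01 − 0.17 − 1.05 + 0.66 + 0.44 + 0.12) / 8 = 0.2013%
Σ(r − μ)² = (0.36 − 0.2013)² + (1.24 − 0.2013)² + (0.01 − 0.2013)² + … = 3.1183
sample σ = √(3.1183 / 7) = √0.4455 = 0.6675%
VaR = −(μ − z·σ) = −(0.2013 − 1.960 × 0.6675) = −(-1.1070) = 1.1070%

1.11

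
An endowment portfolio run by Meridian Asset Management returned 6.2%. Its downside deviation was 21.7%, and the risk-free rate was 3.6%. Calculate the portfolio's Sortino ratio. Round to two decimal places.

Sortino = (Rp − Rf) / σd = (6.2% − 3.6%) / 21.7% = 2.60% / 21.7% = 0.1198

0.12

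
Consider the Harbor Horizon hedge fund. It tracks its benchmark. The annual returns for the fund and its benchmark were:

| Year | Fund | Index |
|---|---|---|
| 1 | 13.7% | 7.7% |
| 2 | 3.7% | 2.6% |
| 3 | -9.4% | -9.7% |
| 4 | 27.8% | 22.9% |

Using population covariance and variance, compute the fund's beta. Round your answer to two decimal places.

1.16

r̄p = 8.9500%,  r̄m = 5.8750%
Cov = Σ(rp − r̄p)(rm − r̄m) / 4 = 158.1463
Var(rm) = Σ(rm − r̄m)² / 4 = 136.6219
β = Cov / Var = 158.1463 / 136.6219 = 1.1575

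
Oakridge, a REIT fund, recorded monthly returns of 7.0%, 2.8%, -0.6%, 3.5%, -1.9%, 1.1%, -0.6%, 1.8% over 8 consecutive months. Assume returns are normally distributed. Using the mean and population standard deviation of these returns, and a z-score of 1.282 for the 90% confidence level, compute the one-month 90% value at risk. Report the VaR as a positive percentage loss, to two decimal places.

1.77

Mean return r̄ = 13.10 / 8 = 1.6375%
Σ(r − r̄)² = 56.4188; population σ = √(56.4188/8) = 2.6556%
VaR = −(r̄ − z·σ) = −(1.6375 − 1.282 × 2.6556) = −(-1.7670) = 1.7670%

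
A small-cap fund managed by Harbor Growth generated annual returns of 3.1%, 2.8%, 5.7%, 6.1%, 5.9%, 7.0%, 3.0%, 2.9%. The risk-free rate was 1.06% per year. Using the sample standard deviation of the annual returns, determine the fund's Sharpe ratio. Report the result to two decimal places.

μ = (3.1 + 2.8 + 5.7 + 6.1 + 5.9 + 7 + 3 + 2.9) / 8 = 4.5625%
Sample std dev = √[21.8388 / 7] = 1.7663%
Sharpe = (μ − rf) / σ = (4.5625 − 1.06) / 1.7663 = 3.5025 / 1.7663 = 1.9830

1.98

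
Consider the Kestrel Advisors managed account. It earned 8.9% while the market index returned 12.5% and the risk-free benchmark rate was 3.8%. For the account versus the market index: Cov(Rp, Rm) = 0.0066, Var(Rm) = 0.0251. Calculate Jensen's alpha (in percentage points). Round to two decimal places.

β = Cov / Var = 0.0066 / 0.0251 = 0.2629
E[R] = Rf + β(Rm − Rf) = 3.8% + 0.2629 × (12.5% − 3.8%) = 6.0872%
α = Rp − E[R] = 8.9% − 6.0872% = 2.8128

2.81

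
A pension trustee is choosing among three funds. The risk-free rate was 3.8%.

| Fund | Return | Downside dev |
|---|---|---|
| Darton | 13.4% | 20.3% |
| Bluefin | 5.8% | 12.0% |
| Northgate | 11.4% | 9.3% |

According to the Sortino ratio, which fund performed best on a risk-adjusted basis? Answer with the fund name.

Darton: Sortino ratio = (13.4% − 3.8%) / 20.3% = 0.473
Bluefin: Sortino ratio = (5.8% − 3.8%) / 12.0% = 0.167
Northgate: Sortino ratio = (11.4% − 3.8%) / 9.3% = 0.817
Highest: Northgate (0.817).

Northgate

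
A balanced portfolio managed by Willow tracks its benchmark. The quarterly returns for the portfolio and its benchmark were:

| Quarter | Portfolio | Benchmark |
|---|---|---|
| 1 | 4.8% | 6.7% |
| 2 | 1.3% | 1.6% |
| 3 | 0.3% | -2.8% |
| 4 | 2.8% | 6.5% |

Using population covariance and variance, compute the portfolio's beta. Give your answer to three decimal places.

0.390

r̄p = 2.3000%,  r̄m = 3.0000%
Cov = Σ(rp − r̄p)(rm − r̄m) / 4 = 6.0000
Var(rm) = Σ(rm − r̄m)² / 4 = 15.3850
β = Cov / Var = 6.0000 / 15.3850 = 0.3900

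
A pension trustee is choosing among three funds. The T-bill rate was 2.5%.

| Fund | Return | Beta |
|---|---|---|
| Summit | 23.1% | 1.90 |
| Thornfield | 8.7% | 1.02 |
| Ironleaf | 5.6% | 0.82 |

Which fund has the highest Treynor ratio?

Summit

Summit: Treynor = (23.1% − 2.5%) / 1.90 = 10.842
Thornfield: Treynor = (8.7% − 2.5%) / 1.02 = 6.078
Ironleaf: Treynor = (5.6% − 2.5%) / 0.82 = 3.780
Highest: Summit (10.842).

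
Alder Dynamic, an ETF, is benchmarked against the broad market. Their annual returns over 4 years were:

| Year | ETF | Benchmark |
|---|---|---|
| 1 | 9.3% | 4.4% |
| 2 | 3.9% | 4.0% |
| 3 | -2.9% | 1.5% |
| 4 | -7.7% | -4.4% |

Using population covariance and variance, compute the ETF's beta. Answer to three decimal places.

1.669

r̄p = 0.6500%,  r̄m = 1.3750%
Cov = Σ(rp − r̄p)(rm − r̄m) / 4 = 20.6188
Var(rm) = Σ(rm − r̄m)² / 4 = 12.3519
β = Cov / Var = 20.6188 / 12.3519 = 1.6693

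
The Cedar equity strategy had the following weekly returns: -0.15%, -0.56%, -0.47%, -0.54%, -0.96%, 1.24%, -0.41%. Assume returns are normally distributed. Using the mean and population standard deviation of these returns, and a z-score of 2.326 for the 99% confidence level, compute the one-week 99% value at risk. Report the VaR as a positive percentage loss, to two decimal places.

r̄ = (-0.15 − 0.56 − 0.47 − 0.54 − 0.96 + 1.24 − 0.41) / 7 = -1.850 / 7 = -0.2643%
Population std dev = √[2.9870 / 7] = 0.6532%
VaR = −(r̄ − z·σ) = −(-0.2643 − 2.326 × 0.6532) = −(-1.7836) = 1.7836%

1.78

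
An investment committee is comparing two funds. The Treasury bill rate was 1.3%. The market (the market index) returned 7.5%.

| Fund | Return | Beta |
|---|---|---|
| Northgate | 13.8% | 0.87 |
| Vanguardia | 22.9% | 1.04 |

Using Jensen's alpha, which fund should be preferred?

Vanguardia

Northgate: α = 13.8% − [1.3% + 0.87 × (7.5% − 1.3%)] = 7.106
Vanguardia: α = 22.9% − [1.3% + 1.04 × (7.5% − 1.3%)] = 15.152
Highest: Vanguardia (15.152).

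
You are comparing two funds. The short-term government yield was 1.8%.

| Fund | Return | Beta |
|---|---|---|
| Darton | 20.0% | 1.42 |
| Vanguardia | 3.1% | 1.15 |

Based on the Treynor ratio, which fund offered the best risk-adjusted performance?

Darton: Treynor = (20.0% − 1.8%) / 1.42 = 12.817
Vanguardia: Treynor = (3.1% − 1.8%) / 1.15 = 1.130
Highest: Darton (12.817).

Darton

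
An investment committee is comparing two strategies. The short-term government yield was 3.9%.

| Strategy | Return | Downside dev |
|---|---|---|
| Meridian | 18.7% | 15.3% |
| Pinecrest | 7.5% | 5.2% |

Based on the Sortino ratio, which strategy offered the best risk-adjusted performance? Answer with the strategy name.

Meridian: Sortino ratio = (18.7% − 3.9%) / 15.3% = 0.967
Pinecrest: Sortino ratio = (7.5% − 3.9%) / 5.2% = 0.692
Highest: Meridian (0.967).

Meridian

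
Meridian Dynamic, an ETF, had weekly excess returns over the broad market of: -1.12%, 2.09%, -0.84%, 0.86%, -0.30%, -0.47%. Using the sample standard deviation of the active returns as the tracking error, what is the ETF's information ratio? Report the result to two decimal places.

Mean return r̄ = 0.220 / 6 = 0.0367%
Σ(r − r̄)² = (-1.12 − 0.0367)² + (2.09 − 0.0367)² + (-0.84 − 0.0367)² + … = 7.3705
σ = √[7.3705 / 5] = 1.2141%
IR = r̄ / tracking error = 0.0367 / 1.2141 = 0.0302

0.03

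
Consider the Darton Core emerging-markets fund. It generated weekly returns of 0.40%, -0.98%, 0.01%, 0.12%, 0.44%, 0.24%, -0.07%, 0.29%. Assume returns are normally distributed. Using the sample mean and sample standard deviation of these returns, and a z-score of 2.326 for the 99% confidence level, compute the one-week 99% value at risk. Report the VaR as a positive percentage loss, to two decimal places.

μ = (0.4 − 0.98 + 0.01 + 0.12 + 0.44 + 0.24 − 0.07 + 0.29) / 8 = 0.450 / 8 = 0.0563%
Sample std dev = √[1.4498 / 7] = 0.4551%
VaR = −(μ − z·σ) = −(0.0563 − 2.326 × 0.4551) = −(-1.0023) = 1.0023%

1.00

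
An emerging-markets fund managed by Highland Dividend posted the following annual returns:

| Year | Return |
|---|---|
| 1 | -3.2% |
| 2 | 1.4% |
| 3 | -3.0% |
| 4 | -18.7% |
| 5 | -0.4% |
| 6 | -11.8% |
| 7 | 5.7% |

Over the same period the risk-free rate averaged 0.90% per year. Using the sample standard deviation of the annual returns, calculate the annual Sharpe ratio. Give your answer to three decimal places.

r̄ = (-3.2 + 1.4 − 3 − 18.7 − 0.4 − 11.8 + 5.7) / 7 = -4.2857%
Sample std dev = √[414.2086 / 6] = 8.3087%
Sharpe = (r̄ − rf) / σ = (-4.2857 − 0.9) / 8.3087 = -5.1857 / 8.3087 = -0.6241

-0.624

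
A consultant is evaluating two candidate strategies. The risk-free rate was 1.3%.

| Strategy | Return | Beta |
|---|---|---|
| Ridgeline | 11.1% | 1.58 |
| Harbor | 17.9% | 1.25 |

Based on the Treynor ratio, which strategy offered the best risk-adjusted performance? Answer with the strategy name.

Ridgeline: Treynor = (11.1% − 1.3%) / 1.58 = 6.203
Harbor: Treynor = (17.9% − 1.3%) / 1.25 = 13.280
Highest: Harbor (13.280).

Harbor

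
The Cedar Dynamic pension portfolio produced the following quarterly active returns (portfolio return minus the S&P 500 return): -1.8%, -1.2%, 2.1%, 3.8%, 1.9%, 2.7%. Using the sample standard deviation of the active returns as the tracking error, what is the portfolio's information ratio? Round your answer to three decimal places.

0.558

r̄ = (-1.8 − 1.2 + 2.1 + 3.8 + 1.9 + 2.7) / 6 = 1.2500%
Sample σ = √[Σ(r − r̄)² / 5] = √[25.0550 / 5] = √5.0110 = 2.2385%
IR = r̄ / tracking error = 1.2500 / 2.2385 = 0.5584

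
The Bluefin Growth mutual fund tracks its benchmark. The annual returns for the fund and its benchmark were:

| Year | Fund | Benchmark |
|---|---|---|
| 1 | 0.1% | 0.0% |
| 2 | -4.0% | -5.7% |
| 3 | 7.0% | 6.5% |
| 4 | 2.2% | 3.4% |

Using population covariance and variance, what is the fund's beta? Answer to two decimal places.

r̄p = 1.3250%,  r̄m = 1.0500%
Cov = Σ(rp − r̄p)(rm − r̄m) / 4 = 17.5538
Var(rm) = Σ(rm − r̄m)² / 4 = 20.4725
β = Cov / Var = 17.5538 / 20.4725 = 0.8574

0.86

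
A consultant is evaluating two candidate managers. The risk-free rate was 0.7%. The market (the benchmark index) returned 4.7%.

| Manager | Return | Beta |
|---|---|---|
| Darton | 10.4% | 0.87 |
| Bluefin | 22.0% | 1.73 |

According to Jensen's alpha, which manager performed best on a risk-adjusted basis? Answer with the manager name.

Darton: α = 10.4% − [0.7% + 0.87 × (4.7% − 0.7%)] = 6.220
Bluefin: α = 22.0% − [0.7% + 1.73 × (4.7% − 0.7%)] = 14.380
Highest: Bluefin (14.380).

Bluefin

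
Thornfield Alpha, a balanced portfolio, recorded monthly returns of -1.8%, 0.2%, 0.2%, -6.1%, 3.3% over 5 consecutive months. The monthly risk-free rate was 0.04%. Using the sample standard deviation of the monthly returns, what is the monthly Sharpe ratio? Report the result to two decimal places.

-0.25

μ = (-1.8 + 0.2 + 0.2 − 6.1 + 3.3) / 5 = -0.8400%
Σ(r − μ)² = (-1.8 − (-0.8400))² + (0.2 − (-0.8400))² + … = 47.8920
sample σ = √(47.8920 / 4) = √11.9730 = 3.4602%
Sharpe = (μ − rf) / σ = (-0.8400 − 0.04) / 3.4602 = -0.8800 / 3.4602 = -0.2543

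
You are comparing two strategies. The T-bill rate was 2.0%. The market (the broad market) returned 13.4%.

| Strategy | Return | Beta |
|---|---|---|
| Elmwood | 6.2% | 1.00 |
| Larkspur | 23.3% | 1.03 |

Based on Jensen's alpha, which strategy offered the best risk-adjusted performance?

Larkspur

Elmwood: α = 6.2% − [2.0% + 1.00 × (13.4% − 2.0%)] = -7.200
Larkspur: α = 23.3% − [2.0% + 1.03 × (13.4% − 2.0%)] = 9.558
Highest: Larkspur (9.558).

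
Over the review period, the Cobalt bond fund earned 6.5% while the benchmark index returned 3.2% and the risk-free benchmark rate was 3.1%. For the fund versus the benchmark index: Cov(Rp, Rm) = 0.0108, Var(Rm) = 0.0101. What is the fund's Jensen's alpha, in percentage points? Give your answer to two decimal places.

3.29

β = Cov / Var = 0.0108 / 0.0101 = 1.0693
E[R] = Rf + β(Rm − Rf) = 3.1% + 1.0693 × (3.2% − 3.1%) = 3.2069%
α = Rp − E[R] = 6.5% − 3.2069% = 3.2931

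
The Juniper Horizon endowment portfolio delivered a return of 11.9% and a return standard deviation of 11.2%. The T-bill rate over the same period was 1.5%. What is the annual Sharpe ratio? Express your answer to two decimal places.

0.93

Sharpe = (Rp − Rf) / σp = (11.9% − 1.5%) / 11.2% = 10.40% / 11.2% = 0.9286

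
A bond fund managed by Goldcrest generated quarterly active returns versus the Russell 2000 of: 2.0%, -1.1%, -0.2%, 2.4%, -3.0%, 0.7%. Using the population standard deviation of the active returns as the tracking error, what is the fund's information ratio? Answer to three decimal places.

0.072

r̄ = (2 − 1.1 − 0.2 + 2.4 − 3 + 0.7) / 6 = 0.1333%
Σ(r − r̄)² = 20.3933; population σ = √(20.3933/6) = 1.8436%
IR = r̄ / tracking error = 0.1333 / 1.8436 = 0.0723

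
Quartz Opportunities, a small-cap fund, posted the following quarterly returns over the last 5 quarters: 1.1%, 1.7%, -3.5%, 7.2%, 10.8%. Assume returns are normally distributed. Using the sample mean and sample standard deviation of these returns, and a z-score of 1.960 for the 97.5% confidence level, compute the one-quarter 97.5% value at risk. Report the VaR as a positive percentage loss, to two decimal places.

7.50

Mean return r̄ = 17.30 / 5 = 3.4600%
Sample std dev = √[124.9720 / 4] = 5.5895%
VaR = −(r̄ − z·σ) = −(3.4600 − 1.960 × 5.5895) = −(-7.4954) = 7.4954%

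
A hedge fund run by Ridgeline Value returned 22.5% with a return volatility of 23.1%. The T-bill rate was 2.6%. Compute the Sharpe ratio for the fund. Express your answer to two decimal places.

Sharpe = (Rp − Rf) / σp = (22.5% − 2.6%) / 23.1% = 19.90% / 23.1% = 0.8615

0.86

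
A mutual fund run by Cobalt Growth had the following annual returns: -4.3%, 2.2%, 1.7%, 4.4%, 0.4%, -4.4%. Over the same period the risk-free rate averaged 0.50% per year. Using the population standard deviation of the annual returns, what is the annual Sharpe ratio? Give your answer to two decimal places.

-0.15

r̄ = (-4.3 + 2.2 + 1.7 + 4.4 + 0.4 − 4.4) / 6 = 0.0000%
Population σ = √[Σ(r − r̄)² / 6] = √[65.1000 / 6] = √10.8500 = 3.2939%
Sharpe = (r̄ − rf) / σ = (0.0000 − 0.5) / 3.2939 = -0.5000 / 3.2939 = -0.1518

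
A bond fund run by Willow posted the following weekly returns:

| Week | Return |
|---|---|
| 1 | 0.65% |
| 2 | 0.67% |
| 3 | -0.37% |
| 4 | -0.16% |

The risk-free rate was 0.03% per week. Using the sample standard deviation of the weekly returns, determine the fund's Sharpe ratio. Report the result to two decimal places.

0.31

μ = (0.65 + 0.67 − 0.37 − 0.16) / 4 = 0.1975%
Sample σ = √[Σ(r − μ)² / 3] = √[0.8779 / 3] = √0.2926 = 0.5409%
Sharpe = (μ − rf) / σ = (0.1975 − 0.03) / 0.5409 = 0.1675 / 0.5409 = 0.3097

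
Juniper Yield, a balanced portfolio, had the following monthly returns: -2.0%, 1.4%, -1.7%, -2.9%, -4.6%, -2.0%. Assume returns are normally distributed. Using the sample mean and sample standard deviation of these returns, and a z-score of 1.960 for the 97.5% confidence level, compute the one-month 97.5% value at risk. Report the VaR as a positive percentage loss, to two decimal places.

5.81

μ = (-2 + 1.4 − 1.7 − 2.9 − 4.6 − 2) / 6 = -1.9667%
Σ(r − μ)² = (-2 − (-1.9667))² + (1.4 − (-1.9667))² + (-1.7 − (-1.9667))² + … = 19.2133
sample σ = √(19.2133 / 5) = √3.8427 = 1.9603%
VaR = −(μ − z·σ) = −(-1.9667 − 1.960 × 1.9603) = −(-5.8089) = 5.8089%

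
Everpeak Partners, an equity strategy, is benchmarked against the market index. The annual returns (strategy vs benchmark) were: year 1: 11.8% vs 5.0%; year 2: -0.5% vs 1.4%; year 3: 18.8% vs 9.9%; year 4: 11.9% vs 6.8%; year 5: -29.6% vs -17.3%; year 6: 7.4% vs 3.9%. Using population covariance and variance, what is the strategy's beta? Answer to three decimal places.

r̄p = 3.3000%,  r̄m = 1.6167%
Cov = Σ(rp − r̄p)(rm − r̄m) / 6 = 139.0450
Var(rm) = Σ(rm − r̄m)² / 6 = 78.3381
β = Cov / Var = 139.0450 / 78.3381 = 1.7749

1.775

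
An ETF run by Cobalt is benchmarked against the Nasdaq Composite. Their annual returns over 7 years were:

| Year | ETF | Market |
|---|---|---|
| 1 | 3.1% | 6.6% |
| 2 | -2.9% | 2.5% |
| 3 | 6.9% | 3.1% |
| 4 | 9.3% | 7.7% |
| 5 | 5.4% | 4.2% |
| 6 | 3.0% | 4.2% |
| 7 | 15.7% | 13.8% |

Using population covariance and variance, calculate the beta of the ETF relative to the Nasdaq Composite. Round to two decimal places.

1.26

r̄p = 5.7857%,  r̄m = 6.0143%
Cov = Σ(rp − r̄p)(rm − r̄m) / 7 = 16.3673
Var(rm) = Σ(rm − r̄m)² / 7 = 13.0327
β = Cov / Var = 16.3673 / 13.0327 = 1.2559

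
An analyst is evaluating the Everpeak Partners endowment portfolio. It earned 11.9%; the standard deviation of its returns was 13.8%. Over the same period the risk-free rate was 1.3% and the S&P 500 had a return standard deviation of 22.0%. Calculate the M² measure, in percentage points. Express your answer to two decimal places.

Sharpe = (Rp − Rf) / σp = (11.9% − 1.3%) / 13.8% = 0.7681
M² = Rf + Sharpe × σm = 1.3% + 0.7681 × 22.0% = 18.1982%

18.20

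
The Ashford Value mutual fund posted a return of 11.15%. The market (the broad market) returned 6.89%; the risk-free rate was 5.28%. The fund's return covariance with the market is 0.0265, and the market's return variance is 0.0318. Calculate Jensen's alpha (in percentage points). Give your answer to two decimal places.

β = Cov / Var = 0.0265 / 0.0318 = 0.8333
E[R] = Rf + β(Rm − Rf) = 5.28% + 0.8333 × (6.89% − 5.28%) = 6.6216%
α = Rp − E[R] = 11.15% − 6.6216% = 4.5284

4.53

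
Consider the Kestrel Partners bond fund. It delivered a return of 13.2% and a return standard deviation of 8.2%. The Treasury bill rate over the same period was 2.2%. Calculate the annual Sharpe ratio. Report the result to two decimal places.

1.34

Sharpe = (Rp − Rf) / σp = (13.2% − 2.2%) / 8.2% = 11.00% / 8.2% = 1.3415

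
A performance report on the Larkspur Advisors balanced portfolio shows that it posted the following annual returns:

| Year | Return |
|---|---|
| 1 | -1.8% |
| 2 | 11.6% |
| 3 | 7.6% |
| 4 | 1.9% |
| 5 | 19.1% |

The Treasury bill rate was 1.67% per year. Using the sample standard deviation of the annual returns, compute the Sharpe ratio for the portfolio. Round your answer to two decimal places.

0.73

Mean return r̄ = 38.40 / 5 = 7.6800%
Σ(r − r̄)² = (-1.8 − 7.6800)² + (11.6 − 7.6800)² + (7.6 − 7.6800)² + … = 269.0680
sample σ = √(269.0680 / 4) = √67.2670 = 8.2016%
Sharpe = (r̄ − rf) / σ = (7.6800 − 1.67) / 8.2016 = 6.0100 / 8.2016 = 0.7328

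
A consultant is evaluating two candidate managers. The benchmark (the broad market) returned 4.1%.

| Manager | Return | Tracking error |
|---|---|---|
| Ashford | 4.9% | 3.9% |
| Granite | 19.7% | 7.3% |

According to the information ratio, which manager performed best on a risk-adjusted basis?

Ashford: IR = (4.9% − 4.1%) / 3.9% = 0.205
Granite: IR = (19.7% − 4.1%) / 7.3% = 2.137
Highest: Granite (2.137).

Granite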